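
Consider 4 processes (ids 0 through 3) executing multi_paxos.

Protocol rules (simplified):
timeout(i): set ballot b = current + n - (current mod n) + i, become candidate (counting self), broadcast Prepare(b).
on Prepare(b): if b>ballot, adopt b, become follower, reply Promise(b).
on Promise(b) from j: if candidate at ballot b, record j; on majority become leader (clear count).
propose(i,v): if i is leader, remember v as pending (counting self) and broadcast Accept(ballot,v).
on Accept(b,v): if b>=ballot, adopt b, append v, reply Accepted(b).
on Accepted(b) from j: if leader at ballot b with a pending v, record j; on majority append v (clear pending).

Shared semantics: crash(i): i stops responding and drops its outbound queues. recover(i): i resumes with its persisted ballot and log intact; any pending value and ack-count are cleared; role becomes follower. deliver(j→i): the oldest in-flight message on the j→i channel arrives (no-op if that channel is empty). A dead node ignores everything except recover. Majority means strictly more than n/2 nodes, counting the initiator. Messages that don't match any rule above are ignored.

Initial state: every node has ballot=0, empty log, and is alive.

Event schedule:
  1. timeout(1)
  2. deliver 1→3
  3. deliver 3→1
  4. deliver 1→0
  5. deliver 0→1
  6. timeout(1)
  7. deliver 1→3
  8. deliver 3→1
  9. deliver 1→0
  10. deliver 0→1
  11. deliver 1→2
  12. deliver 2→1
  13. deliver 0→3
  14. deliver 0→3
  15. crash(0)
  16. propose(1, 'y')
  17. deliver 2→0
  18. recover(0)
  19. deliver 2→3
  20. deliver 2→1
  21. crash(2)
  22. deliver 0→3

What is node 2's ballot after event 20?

5

[1] timeout(1) → N1(cand b5 [-])
[2] deliver 1→3 → N3(foll b5 [-])
[3] deliver 3→1 → ∅
[4] deliver 1→0 → N0(foll b5 [-])
[5] deliver 0→1 → N1(lead b5 [-])
[6] timeout(1) → N1(cand b9 [-])
[7] deliver 1→3 → N3(foll b9 [-])
[8] deliver 3→1 → ∅
[9] deliver 1→0 → N0(foll b9 [-])
[10] deliver 0→1 → N1(lead b9 [-])
[11] deliver 1→2 → N2(foll b5 [-])
[12] deliver 2→1 → ∅
[13] deliver 0→3 → ∅
[14] deliver 0→3 → ∅
[15] crash(0) → N0(✗foll b9 [-])
[16] propose(1,'y') → ∅
[17] deliver 2→0 → ∅
[18] recover(0) → N0(foll b9 [-])
[19] deliver 2→3 → ∅
[20] deliver 2→1 → ∅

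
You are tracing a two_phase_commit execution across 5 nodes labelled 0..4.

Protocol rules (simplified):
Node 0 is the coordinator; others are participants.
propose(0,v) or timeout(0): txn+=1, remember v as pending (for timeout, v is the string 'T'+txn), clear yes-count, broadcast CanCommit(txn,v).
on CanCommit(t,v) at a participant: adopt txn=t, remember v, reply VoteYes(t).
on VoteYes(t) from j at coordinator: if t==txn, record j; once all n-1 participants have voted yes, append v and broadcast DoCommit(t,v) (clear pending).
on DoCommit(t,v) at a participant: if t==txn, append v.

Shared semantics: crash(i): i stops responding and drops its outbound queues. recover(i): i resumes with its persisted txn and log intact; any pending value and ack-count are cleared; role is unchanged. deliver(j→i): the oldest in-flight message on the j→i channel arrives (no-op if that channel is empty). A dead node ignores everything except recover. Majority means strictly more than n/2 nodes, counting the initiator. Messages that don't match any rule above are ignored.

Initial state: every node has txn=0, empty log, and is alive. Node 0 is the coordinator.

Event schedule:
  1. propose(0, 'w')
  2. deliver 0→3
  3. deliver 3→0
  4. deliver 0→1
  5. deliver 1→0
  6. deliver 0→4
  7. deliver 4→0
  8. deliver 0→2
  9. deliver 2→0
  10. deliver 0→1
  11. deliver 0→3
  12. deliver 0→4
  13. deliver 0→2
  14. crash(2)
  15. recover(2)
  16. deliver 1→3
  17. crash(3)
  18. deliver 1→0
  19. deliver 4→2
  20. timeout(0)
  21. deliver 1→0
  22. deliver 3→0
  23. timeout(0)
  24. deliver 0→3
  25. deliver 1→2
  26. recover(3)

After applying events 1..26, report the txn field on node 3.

e1 propose(0,'w'): 0[coor,t=1,-]
e2 deliver 0→3: 3[part,t=1,-]
e3 deliver 3→0: ·
e4 deliver 0→1: 1[part,t=1,-]
e5 deliver 1→0: ·
e6 deliver 0→4: 4[part,t=1,-]
e7 deliver 4→0: ·
e8 deliver 0→2: 2[part,t=1,-]
e9 deliver 2→0: 0[coor,t=1,w]
e10 deliver 0→1: 1[part,t=1,w]
e11 deliver 0→3: 3[part,t=1,w]
e12 deliver 0→4: 4[part,t=1,w]
e13 deliver 0→2: 2[part,t=1,w]
e14 crash(2): 2[✗part,t=1,w]
e15 recover(2): 2[part,t=1,w]
e16 deliver 1→3: ·
e17 crash(3): 3[✗part,t=1,w]
e18 deliver 1→0: ·
e19 deliver 4→2: ·
e20 timeout(0): 0[coor,t=2,w]
e21 deliver 1→0: ·
e22 deliver 3→0: ·
e23 timeout(0): 0[coor,t=3,w]
e24 deliver 0→3: ·
e25 deliver 1→2: ·
e26 recover(3): 3[part,t=1,w]

1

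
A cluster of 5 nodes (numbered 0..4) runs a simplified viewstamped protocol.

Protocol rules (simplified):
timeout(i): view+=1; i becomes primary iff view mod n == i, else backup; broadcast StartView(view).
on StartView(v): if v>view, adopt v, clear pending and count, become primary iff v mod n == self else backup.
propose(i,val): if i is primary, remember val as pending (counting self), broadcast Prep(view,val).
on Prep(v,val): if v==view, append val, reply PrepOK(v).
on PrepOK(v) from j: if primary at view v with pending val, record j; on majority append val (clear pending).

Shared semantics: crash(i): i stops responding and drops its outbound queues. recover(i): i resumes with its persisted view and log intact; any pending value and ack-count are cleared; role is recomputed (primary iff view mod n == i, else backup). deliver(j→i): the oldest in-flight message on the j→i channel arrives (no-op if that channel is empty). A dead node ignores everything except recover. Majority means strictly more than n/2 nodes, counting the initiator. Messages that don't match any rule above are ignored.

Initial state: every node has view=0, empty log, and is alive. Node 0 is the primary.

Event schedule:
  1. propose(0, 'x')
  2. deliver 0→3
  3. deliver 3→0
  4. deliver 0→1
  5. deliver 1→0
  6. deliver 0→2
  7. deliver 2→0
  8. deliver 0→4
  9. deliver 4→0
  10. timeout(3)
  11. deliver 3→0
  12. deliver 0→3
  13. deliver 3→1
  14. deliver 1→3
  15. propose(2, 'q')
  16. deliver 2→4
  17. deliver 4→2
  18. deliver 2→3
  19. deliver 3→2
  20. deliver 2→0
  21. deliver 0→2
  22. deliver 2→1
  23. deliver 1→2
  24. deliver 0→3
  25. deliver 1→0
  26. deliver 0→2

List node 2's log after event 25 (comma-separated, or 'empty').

x

e1 propose(0,'x'): ·
e2 deliver 0→3: 3[back,v=0,x]
e3 deliver 3→0: ·
e4 deliver 0→1: 1[back,v=0,x]
e5 deliver 1→0: 0[prim,v=0,x]
e6 deliver 0→2: 2[back,v=0,x]
e7 deliver 2→0: ·
e8 deliver 0→4: 4[back,v=0,x]
e9 deliver 4→0: ·
e10 timeout(3): 3[back,v=1,x]
e11 deliver 3→0: 0[back,v=1,x]
e12 deliver 0→3: ·
e13 deliver 3→1: 1[prim,v=1,x]
e14 deliver 1→3: ·
e15 propose(2,'q'): ·
e16 deliver 2→4: ·
e17 deliver 4→2: ·
e18 deliver 2→3: ·
e19 deliver 3→2: 2[back,v=1,x]
e20 deliver 2→0: ·
e21 deliver 0→2: ·
e22 deliver 2→1: ·
e23 deliver 1→2: ·
e24 deliver 0→3: ·
e25 deliver 1→0: ·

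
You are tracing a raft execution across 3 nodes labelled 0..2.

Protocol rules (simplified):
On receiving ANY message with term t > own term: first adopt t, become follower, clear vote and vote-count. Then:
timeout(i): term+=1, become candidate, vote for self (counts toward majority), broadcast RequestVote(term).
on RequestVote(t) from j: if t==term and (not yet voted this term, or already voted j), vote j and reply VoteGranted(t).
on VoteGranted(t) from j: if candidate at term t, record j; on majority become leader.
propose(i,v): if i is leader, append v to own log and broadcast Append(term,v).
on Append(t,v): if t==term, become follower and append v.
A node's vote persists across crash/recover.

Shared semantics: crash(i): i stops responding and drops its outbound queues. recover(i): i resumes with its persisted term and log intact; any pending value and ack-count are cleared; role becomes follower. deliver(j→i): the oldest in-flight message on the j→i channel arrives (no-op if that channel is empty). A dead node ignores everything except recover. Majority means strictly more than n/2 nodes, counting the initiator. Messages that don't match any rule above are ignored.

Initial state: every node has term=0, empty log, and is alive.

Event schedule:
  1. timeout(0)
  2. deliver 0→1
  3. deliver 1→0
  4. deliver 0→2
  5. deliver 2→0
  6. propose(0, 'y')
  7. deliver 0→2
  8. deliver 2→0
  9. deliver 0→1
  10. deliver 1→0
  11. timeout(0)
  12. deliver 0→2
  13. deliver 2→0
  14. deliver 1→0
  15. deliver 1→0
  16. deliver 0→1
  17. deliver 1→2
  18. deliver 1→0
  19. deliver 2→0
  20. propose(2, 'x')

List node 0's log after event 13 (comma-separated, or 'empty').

y

after 1 — timeout(0): n0:cand/t1/[-]
after 2 — deliver 0→1: n1:foll/t1/[-]
after 3 — deliver 1→0: n0:lead/t1/[-]
after 4 — deliver 0→2: n2:foll/t1/[-]
after 5 — deliver 2→0: ·
after 6 — propose(0,'y'): n0:lead/t1/[y]
after 7 — deliver 0→2: n2:foll/t1/[y]
after 8 — deliver 2→0: ·
after 9 — deliver 0→1: n1:foll/t1/[y]
after 10 — deliver 1→0: ·
after 11 — timeout(0): n0:cand/t2/[y]
after 12 — deliver 0→2: n2:foll/t2/[y]
after 13 — deliver 2→0: n0:lead/t2/[y]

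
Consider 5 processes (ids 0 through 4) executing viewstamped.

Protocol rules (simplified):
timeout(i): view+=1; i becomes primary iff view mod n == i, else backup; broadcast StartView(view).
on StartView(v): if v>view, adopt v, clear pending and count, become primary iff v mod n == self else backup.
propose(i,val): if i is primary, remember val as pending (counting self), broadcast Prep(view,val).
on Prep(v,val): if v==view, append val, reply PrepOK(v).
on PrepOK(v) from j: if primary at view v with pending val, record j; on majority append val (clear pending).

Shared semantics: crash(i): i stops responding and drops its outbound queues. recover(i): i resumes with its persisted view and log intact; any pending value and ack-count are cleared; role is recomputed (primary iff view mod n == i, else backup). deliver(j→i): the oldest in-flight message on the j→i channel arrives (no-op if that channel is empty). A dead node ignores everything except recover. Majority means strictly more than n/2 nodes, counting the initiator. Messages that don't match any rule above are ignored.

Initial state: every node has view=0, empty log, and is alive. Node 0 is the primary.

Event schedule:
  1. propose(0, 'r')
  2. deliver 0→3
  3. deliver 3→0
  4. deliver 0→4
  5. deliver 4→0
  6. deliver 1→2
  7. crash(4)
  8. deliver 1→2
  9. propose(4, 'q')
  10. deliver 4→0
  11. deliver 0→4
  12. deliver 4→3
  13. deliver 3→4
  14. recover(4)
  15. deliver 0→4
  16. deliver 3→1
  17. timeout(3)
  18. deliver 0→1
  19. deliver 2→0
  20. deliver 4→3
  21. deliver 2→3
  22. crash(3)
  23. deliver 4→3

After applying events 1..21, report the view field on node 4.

1. propose(0,'r'):  nop
2. deliver 0→3:  <3:back v0 r>
3. deliver 3→0:  nop
4. deliver 0→4:  <4:back v0 r>
5. deliver 4→0:  <0:prim v0 r>
6. deliver 1→2:  nop
7. crash(4):  <4:✗back v0 r>
8. deliver 1→2:  nop
9. propose(4,'q'):  nop
10. deliver 4→0:  nop
11. deliver 0→4:  nop
12. deliver 4→3:  nop
13. deliver 3→4:  nop
14. recover(4):  <4:back v0 r>
15. deliver 0→4:  nop
16. deliver 3→1:  nop
17. timeout(3):  <3:back v1 r>
18. deliver 0→1:  <1:back v0 r>
19. deliver 2→0:  nop
20. deliver 4→3:  nop
21. deliver 2→3:  nop

0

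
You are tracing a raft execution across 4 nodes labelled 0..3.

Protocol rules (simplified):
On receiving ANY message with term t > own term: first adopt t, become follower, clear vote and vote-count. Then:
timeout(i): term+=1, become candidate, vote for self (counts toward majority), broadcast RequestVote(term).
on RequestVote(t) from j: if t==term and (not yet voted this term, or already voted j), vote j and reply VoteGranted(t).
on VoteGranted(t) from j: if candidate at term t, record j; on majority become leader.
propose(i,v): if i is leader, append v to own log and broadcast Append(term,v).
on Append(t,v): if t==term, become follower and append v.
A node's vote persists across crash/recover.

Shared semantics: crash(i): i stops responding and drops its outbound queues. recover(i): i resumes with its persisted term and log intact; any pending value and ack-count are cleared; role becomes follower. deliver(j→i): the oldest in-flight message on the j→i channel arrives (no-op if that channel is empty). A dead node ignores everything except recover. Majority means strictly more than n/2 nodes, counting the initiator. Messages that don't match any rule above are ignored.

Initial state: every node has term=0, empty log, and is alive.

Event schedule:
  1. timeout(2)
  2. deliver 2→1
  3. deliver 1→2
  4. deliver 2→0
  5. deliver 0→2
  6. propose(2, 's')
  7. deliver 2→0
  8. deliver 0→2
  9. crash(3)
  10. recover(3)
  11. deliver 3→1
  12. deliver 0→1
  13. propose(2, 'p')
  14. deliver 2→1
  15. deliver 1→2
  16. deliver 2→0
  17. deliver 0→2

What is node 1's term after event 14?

e1 timeout(2): 2[cand,t=1,-]
e2 deliver 2→1: 1[foll,t=1,-]
e3 deliver 1→2: ·
e4 deliver 2→0: 0[foll,t=1,-]
e5 deliver 0→2: 2[lead,t=1,-]
e6 propose(2,'s'): 2[lead,t=1,s]
e7 deliver 2→0: 0[foll,t=1,s]
e8 deliver 0→2: ·
e9 crash(3): 3[✗foll,t=0,-]
e10 recover(3): 3[foll,t=0,-]
e11 deliver 3→1: ·
e12 deliver 0→1: ·
e13 propose(2,'p'): 2[lead,t=1,s,p]
e14 deliver 2→1: 1[foll,t=1,s]

1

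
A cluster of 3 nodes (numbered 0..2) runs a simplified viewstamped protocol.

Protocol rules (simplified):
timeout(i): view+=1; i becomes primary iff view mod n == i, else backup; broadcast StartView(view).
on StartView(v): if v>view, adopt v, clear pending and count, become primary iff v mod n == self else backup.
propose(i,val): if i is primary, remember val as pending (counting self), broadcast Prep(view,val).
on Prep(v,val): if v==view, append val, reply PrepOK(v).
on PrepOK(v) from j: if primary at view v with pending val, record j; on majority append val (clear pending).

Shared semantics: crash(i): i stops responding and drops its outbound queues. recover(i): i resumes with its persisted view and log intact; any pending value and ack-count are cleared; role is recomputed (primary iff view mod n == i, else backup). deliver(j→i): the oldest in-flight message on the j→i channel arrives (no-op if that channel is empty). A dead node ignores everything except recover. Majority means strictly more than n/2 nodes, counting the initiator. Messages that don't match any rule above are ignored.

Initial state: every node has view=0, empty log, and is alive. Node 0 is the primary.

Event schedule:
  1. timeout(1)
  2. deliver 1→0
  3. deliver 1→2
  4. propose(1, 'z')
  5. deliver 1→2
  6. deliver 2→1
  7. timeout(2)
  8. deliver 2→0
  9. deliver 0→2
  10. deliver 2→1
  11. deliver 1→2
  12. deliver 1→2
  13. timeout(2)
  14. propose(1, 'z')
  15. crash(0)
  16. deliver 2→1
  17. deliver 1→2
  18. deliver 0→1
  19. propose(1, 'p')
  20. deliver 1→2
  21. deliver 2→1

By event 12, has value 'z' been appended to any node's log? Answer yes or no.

after 1 — timeout(1): n1:prim/v1/[-]
after 2 — deliver 1→0: n0:back/v1/[-]
after 3 — deliver 1→2: n2:back/v1/[-]
after 4 — propose(1,'z'): ·
after 5 — deliver 1→2: n2:back/v1/[z]
after 6 — deliver 2→1: n1:prim/v1/[z]
after 7 — timeout(2): n2:prim/v2/[z]
after 8 — deliver 2→0: n0:back/v2/[-]
after 9 — deliver 0→2: ·
after 10 — deliver 2→1: n1:back/v2/[z]
after 11 — deliver 1→2: ·
after 12 — deliver 1→2: ·

yes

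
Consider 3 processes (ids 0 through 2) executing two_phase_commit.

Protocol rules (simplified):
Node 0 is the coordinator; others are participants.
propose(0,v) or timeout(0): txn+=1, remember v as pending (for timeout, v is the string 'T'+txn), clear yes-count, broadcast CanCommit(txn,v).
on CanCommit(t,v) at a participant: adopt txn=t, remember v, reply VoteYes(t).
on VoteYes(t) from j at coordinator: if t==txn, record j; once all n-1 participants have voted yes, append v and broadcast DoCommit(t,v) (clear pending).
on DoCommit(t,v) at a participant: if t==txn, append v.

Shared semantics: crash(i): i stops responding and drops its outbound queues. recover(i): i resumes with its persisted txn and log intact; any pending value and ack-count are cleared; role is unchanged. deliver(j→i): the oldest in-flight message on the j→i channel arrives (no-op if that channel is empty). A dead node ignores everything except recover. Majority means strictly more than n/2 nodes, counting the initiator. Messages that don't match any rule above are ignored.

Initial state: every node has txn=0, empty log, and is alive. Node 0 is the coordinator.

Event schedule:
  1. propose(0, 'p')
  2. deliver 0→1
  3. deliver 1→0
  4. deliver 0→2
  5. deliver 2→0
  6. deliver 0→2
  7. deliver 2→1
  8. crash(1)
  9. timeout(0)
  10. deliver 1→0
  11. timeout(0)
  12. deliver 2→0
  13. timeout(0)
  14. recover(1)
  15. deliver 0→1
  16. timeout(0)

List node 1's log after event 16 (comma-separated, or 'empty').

1. propose(0,'p'):  <0:coor t1 ->
2. deliver 0→1:  <1:part t1 ->
3. deliver 1→0:  nop
4. deliver 0→2:  <2:part t1 ->
5. deliver 2→0:  <0:coor t1 p>
6. deliver 0→2:  <2:part t1 p>
7. deliver 2→1:  nop
8. crash(1):  <1:✗part t1 ->
9. timeout(0):  <0:coor t2 p>
10. deliver 1→0:  nop
11. timeout(0):  <0:coor t3 p>
12. deliver 2→0:  nop
13. timeout(0):  <0:coor t4 p>
14. recover(1):  <1:part t1 ->
15. deliver 0→1:  <1:part t1 p>
16. timeout(0):  <0:coor t5 p>

p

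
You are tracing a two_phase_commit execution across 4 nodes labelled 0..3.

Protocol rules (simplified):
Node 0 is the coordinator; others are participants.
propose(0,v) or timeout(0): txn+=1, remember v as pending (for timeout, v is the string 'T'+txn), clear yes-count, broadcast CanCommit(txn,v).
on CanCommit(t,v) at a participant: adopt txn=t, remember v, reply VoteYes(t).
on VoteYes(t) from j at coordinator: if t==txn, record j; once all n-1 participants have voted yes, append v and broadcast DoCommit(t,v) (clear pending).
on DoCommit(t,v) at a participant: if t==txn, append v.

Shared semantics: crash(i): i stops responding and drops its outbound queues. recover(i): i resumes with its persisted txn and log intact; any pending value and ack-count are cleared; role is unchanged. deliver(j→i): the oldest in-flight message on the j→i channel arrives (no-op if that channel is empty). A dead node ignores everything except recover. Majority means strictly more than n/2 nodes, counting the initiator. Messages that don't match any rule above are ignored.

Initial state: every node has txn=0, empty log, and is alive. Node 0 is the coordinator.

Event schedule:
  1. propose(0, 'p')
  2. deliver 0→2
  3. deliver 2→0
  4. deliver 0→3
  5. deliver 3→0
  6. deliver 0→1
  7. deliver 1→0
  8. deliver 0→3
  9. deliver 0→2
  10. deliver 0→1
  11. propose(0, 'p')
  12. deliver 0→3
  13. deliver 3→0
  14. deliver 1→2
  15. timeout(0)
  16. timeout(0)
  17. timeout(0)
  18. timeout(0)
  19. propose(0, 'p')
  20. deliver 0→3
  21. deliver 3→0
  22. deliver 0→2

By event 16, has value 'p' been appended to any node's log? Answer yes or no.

yes

[1] propose(0,'p') → N0(coor t1 [-])
[2] deliver 0→2 → N2(part t1 [-])
[3] deliver 2→0 → ∅
[4] deliver 0→3 → N3(part t1 [-])
[5] deliver 3→0 → ∅
[6] deliver 0→1 → N1(part t1 [-])
[7] deliver 1→0 → N0(coor t1 [p])
[8] deliver 0→3 → N3(part t1 [p])
[9] deliver 0→2 → N2(part t1 [p])
[10] deliver 0→1 → N1(part t1 [p])
[11] propose(0,'p') → N0(coor t2 [p])
[12] deliver 0→3 → N3(part t2 [p])
[13] deliver 3→0 → ∅
[14] deliver 1→2 → ∅
[15] timeout(0) → N0(coor t3 [p])
[16] timeout(0) → N0(coor t4 [p])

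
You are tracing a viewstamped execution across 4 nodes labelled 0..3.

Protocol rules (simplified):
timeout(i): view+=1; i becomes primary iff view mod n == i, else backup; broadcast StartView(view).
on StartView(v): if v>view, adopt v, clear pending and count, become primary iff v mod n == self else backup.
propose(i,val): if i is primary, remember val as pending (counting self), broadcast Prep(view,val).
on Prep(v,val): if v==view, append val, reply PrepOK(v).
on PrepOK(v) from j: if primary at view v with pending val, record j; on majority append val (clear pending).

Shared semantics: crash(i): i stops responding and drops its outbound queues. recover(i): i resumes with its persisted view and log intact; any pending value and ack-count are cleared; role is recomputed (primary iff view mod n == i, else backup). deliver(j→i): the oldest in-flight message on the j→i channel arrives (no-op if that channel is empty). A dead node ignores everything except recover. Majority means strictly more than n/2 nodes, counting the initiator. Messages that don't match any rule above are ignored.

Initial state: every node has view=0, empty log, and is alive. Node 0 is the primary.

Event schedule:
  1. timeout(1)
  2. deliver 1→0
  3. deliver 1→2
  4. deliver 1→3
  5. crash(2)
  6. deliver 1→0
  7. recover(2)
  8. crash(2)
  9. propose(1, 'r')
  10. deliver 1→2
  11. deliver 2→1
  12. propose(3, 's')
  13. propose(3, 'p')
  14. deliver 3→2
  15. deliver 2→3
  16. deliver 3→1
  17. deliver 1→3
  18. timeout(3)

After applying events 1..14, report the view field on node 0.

[1] timeout(1) → N1(prim v1 [-])
[2] deliver 1→0 → N0(back v1 [-])
[3] deliver 1→2 → N2(back v1 [-])
[4] deliver 1→3 → N3(back v1 [-])
[5] crash(2) → N2(✗back v1 [-])
[6] deliver 1→0 → ∅
[7] recover(2) → N2(back v1 [-])
[8] crash(2) → N2(✗back v1 [-])
[9] propose(1,'r') → ∅
[10] deliver 1→2 → ∅
[11] deliver 2→1 → ∅
[12] propose(3,'s') → ∅
[13] propose(3,'p') → ∅
[14] deliver 3→2 → ∅

1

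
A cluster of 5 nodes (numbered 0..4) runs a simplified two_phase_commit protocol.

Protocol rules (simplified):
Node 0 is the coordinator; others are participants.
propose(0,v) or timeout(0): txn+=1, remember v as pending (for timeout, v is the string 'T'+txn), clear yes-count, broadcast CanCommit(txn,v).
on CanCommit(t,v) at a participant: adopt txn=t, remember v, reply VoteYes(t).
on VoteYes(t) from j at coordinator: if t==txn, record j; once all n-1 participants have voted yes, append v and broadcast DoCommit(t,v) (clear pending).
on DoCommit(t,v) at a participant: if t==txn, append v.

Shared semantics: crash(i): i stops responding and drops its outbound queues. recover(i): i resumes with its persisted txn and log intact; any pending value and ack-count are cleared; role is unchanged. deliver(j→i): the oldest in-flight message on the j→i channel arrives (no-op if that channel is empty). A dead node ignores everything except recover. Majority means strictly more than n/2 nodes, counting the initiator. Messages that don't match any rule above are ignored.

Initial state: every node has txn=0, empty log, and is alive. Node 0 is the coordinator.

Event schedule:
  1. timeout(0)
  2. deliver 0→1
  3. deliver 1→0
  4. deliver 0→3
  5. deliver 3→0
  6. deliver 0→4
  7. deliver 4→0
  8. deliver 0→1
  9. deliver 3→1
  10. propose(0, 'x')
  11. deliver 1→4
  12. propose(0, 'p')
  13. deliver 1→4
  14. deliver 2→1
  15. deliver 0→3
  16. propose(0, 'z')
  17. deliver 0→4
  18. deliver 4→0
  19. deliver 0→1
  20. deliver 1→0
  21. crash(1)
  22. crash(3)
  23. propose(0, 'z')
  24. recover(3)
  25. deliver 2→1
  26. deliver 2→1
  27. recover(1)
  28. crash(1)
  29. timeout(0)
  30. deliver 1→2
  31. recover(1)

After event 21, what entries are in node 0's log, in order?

e1 timeout(0): 0[coor,t=1,-]
e2 deliver 0→1: 1[part,t=1,-]
e3 deliver 1→0: ·
e4 deliver 0→3: 3[part,t=1,-]
e5 deliver 3→0: ·
e6 deliver 0→4: 4[part,t=1,-]
e7 deliver 4→0: ·
e8 deliver 0→1: ·
e9 deliver 3→1: ·
e10 propose(0,'x'): 0[coor,t=2,-]
e11 deliver 1→4: ·
e12 propose(0,'p'): 0[coor,t=3,-]
e13 deliver 1→4: ·
e14 deliver 2→1: ·
e15 deliver 0→3: 3[part,t=2,-]
e16 propose(0,'z'): 0[coor,t=4,-]
e17 deliver 0→4: 4[part,t=2,-]
e18 deliver 4→0: ·
e19 deliver 0→1: 1[part,t=2,-]
e20 deliver 1→0: ·
e21 crash(1): 1[✗part,t=2,-]

empty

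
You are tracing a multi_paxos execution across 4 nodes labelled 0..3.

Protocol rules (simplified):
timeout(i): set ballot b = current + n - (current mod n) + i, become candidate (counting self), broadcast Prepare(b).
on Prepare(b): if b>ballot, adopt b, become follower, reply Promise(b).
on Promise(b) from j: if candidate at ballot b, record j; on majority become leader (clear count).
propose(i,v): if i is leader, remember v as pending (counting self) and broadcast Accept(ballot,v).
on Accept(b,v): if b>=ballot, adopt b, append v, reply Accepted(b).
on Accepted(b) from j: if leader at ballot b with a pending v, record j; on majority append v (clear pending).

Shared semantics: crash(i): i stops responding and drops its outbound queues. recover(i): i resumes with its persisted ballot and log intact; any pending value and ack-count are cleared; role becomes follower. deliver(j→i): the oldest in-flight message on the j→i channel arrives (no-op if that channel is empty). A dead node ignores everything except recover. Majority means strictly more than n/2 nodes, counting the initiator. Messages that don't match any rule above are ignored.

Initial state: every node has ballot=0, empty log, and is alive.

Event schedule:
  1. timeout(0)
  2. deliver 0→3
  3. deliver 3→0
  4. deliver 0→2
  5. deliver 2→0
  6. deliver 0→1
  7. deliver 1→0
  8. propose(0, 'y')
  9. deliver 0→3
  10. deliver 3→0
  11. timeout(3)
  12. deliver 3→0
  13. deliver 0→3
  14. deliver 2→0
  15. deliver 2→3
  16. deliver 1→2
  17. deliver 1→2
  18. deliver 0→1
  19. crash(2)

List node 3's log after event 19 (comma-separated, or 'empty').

y

[1] timeout(0) → N0(cand b4 [-])
[2] deliver 0→3 → N3(foll b4 [-])
[3] deliver 3→0 → ∅
[4] deliver 0→2 → N2(foll b4 [-])
[5] deliver 2→0 → N0(lead b4 [-])
[6] deliver 0→1 → N1(foll b4 [-])
[7] deliver 1→0 → ∅
[8] propose(0,'y') → ∅
[9] deliver 0→3 → N3(foll b4 [y])
[10] deliver 3→0 → ∅
[11] timeout(3) → N3(cand b11 [y])
[12] deliver 3→0 → N0(foll b11 [-])
[13] deliver 0→3 → ∅
[14] deliver 2→0 → ∅
[15] deliver 2→3 → ∅
[16] deliver 1→2 → ∅
[17] deliver 1→2 → ∅
[18] deliver 0→1 → N1(foll b4 [y])
[19] crash(2) → N2(✗foll b4 [-])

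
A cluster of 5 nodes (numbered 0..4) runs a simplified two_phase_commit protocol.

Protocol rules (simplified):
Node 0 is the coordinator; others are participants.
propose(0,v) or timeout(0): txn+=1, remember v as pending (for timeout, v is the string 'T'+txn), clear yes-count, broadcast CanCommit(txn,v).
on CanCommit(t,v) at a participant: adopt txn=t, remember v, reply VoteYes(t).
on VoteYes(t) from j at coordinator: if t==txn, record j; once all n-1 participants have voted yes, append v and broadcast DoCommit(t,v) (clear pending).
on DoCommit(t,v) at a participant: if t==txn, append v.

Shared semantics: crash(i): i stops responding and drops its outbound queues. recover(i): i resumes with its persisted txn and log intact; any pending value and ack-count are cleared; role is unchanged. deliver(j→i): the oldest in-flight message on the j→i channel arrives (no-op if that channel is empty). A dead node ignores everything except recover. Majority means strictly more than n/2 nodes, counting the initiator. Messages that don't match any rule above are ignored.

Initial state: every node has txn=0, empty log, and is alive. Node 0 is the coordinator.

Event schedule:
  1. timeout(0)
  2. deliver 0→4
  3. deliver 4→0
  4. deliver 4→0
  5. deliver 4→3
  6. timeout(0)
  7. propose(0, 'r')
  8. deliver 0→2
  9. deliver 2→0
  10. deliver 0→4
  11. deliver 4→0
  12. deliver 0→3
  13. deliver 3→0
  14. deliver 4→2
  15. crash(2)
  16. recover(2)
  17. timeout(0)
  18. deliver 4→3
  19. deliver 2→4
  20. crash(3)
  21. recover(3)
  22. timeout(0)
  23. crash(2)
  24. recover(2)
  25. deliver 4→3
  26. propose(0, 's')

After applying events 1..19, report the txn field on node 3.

1

[1] timeout(0) → N0(coor t1 [-])
[2] deliver 0→4 → N4(part t1 [-])
[3] deliver 4→0 → ∅
[4] deliver 4→0 → ∅
[5] deliver 4→3 → ∅
[6] timeout(0) → N0(coor t2 [-])
[7] propose(0,'r') → N0(coor t3 [-])
[8] deliver 0→2 → N2(part t1 [-])
[9] deliver 2→0 → ∅
[10] deliver 0→4 → N4(part t2 [-])
[11] deliver 4→0 → ∅
[12] deliver 0→3 → N3(part t1 [-])
[13] deliver 3→0 → ∅
[14] deliver 4→2 → ∅
[15] crash(2) → N2(✗part t1 [-])
[16] recover(2) → N2(part t1 [-])
[17] timeout(0) → N0(coor t4 [-])
[18] deliver 4→3 → ∅
[19] deliver 2→4 → ∅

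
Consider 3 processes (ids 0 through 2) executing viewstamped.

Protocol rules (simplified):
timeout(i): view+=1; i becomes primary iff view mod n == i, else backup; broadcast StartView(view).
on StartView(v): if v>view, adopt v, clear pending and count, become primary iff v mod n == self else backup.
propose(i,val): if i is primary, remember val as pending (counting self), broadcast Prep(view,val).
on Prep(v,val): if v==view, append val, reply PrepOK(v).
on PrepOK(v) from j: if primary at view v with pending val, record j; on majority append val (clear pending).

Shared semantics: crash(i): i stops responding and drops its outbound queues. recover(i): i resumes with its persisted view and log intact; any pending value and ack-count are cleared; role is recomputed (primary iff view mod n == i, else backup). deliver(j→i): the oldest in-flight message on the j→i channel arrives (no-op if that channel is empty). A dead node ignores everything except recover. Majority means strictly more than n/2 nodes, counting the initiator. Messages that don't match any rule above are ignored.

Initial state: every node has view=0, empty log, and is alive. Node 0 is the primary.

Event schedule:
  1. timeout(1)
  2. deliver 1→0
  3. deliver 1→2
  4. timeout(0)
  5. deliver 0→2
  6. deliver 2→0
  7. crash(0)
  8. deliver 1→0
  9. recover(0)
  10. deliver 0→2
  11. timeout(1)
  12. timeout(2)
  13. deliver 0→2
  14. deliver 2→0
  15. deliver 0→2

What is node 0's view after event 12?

2

e1 timeout(1): 1[prim,v=1,-]
e2 deliver 1→0: 0[back,v=1,-]
e3 deliver 1→2: 2[back,v=1,-]
e4 timeout(0): 0[back,v=2,-]
e5 deliver 0→2: 2[prim,v=2,-]
e6 deliver 2→0: ·
e7 crash(0): 0[✗back,v=2,-]
e8 deliver 1→0: ·
e9 recover(0): 0[back,v=2,-]
e10 deliver 0→2: ·
e11 timeout(1): 1[back,v=2,-]
e12 timeout(2): 2[back,v=3,-]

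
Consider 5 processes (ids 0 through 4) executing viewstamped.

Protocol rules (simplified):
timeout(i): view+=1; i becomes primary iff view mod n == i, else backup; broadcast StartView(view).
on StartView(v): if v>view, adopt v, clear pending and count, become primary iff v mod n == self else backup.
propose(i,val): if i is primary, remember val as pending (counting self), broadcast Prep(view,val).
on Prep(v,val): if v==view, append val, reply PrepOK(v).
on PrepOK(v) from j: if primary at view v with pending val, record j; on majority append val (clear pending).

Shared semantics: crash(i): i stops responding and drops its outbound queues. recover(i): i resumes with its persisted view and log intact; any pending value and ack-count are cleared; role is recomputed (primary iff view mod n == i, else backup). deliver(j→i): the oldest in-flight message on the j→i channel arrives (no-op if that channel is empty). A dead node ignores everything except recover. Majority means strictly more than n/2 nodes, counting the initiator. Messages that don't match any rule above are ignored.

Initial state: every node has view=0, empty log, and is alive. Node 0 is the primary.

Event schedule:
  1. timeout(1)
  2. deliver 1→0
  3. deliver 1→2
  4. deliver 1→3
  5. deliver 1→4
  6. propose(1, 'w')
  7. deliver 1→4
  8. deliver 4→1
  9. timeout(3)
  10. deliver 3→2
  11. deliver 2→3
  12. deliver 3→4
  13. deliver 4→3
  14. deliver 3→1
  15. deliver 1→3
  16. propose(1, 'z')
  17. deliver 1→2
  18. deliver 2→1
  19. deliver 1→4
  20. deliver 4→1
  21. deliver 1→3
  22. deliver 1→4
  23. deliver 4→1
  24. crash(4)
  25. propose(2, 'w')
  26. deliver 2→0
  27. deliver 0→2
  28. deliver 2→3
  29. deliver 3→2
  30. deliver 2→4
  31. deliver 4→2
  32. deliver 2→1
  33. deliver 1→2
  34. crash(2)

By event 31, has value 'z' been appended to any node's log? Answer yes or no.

no

1. timeout(1):  <1:prim v1 ->
2. deliver 1→0:  <0:back v1 ->
3. deliver 1→2:  <2:back v1 ->
4. deliver 1→3:  <3:back v1 ->
5. deliver 1→4:  <4:back v1 ->
6. propose(1,'w'):  nop
7. deliver 1→4:  <4:back v1 w>
8. deliver 4→1:  nop
9. timeout(3):  <3:back v2 ->
10. deliver 3→2:  <2:prim v2 ->
11. deliver 2→3:  nop
12. deliver 3→4:  <4:back v2 w>
13. deliver 4→3:  nop
14. deliver 3→1:  <1:back v2 ->
15. deliver 1→3:  nop
16. propose(1,'z'):  nop
17. deliver 1→2:  nop
18. deliver 2→1:  nop
19. deliver 1→4:  nop
20. deliver 4→1:  nop
21. deliver 1→3:  nop
22. deliver 1→4:  nop
23. deliver 4→1:  nop
24. crash(4):  <4:✗back v2 w>
25. propose(2,'w'):  nop
26. deliver 2→0:  nop
27. deliver 0→2:  nop
28. deliver 2→3:  <3:back v2 w>
29. deliver 3→2:  nop
30. deliver 2→4:  nop
31. deliver 4→2:  nop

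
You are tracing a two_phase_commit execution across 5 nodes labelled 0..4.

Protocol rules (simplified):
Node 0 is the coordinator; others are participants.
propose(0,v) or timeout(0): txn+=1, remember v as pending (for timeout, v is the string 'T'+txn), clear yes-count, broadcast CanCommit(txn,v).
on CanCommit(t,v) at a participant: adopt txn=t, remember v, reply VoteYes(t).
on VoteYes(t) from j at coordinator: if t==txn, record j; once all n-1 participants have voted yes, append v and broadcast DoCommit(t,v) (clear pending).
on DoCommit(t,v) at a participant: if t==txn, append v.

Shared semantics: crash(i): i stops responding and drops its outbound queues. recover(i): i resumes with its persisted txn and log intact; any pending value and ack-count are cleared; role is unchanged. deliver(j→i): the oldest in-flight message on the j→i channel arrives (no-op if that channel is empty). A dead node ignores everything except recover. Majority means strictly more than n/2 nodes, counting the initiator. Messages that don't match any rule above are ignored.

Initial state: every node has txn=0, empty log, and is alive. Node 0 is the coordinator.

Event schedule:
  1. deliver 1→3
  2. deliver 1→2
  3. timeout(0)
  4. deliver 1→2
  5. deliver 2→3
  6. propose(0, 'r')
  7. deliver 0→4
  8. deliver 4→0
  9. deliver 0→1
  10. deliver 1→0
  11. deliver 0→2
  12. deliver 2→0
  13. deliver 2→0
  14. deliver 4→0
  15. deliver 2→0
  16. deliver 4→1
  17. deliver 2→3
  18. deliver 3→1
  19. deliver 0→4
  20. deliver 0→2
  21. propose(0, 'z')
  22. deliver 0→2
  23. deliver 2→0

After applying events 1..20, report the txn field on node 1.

1. deliver 1→3:  nop
2. deliver 1→2:  nop
3. timeout(0):  <0:coor t1 ->
4. deliver 1→2:  nop
5. deliver 2→3:  nop
6. propose(0,'r'):  <0:coor t2 ->
7. deliver 0→4:  <4:part t1 ->
8. deliver 4→0:  nop
9. deliver 0→1:  <1:part t1 ->
10. deliver 1→0:  nop
11. deliver 0→2:  <2:part t1 ->
12. deliver 2→0:  nop
13. deliver 2→0:  nop
14. deliver 4→0:  nop
15. deliver 2→0:  nop
16. deliver 4→1:  nop
17. deliver 2→3:  nop
18. deliver 3→1:  nop
19. deliver 0→4:  <4:part t2 ->
20. deliver 0→2:  <2:part t2 ->

1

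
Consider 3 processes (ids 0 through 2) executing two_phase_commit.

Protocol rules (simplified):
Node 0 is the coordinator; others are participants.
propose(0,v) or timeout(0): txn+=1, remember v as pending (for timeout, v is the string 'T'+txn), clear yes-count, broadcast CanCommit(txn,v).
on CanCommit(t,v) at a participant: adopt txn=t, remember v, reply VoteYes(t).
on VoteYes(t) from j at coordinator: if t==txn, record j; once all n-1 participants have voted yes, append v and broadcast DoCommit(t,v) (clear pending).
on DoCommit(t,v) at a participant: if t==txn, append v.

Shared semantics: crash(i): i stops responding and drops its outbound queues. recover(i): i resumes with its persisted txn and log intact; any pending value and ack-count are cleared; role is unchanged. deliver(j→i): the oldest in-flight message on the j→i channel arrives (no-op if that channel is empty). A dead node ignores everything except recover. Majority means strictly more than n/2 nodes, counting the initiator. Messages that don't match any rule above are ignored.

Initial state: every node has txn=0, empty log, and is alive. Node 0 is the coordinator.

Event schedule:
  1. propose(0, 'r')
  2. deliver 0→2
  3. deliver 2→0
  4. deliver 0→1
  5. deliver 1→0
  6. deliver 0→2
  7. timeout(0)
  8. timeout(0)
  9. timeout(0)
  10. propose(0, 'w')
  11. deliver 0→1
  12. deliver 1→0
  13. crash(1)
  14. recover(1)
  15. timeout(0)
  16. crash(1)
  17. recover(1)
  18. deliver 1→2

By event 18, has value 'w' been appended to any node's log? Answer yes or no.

e1 propose(0,'r'): 0[coor,t=1,-]
e2 deliver 0→2: 2[part,t=1,-]
e3 deliver 2→0: ·
e4 deliver 0→1: 1[part,t=1,-]
e5 deliver 1→0: 0[coor,t=1,r]
e6 deliver 0→2: 2[part,t=1,r]
e7 timeout(0): 0[coor,t=2,r]
e8 timeout(0): 0[coor,t=3,r]
e9 timeout(0): 0[coor,t=4,r]
e10 propose(0,'w'): 0[coor,t=5,r]
e11 deliver 0→1: 1[part,t=1,r]
e12 deliver 1→0: ·
e13 crash(1): 1[✗part,t=1,r]
e14 recover(1): 1[part,t=1,r]
e15 timeout(0): 0[coor,t=6,r]
e16 crash(1): 1[✗part,t=1,r]
e17 recover(1): 1[part,t=1,r]
e18 deliver 1→2: ·

no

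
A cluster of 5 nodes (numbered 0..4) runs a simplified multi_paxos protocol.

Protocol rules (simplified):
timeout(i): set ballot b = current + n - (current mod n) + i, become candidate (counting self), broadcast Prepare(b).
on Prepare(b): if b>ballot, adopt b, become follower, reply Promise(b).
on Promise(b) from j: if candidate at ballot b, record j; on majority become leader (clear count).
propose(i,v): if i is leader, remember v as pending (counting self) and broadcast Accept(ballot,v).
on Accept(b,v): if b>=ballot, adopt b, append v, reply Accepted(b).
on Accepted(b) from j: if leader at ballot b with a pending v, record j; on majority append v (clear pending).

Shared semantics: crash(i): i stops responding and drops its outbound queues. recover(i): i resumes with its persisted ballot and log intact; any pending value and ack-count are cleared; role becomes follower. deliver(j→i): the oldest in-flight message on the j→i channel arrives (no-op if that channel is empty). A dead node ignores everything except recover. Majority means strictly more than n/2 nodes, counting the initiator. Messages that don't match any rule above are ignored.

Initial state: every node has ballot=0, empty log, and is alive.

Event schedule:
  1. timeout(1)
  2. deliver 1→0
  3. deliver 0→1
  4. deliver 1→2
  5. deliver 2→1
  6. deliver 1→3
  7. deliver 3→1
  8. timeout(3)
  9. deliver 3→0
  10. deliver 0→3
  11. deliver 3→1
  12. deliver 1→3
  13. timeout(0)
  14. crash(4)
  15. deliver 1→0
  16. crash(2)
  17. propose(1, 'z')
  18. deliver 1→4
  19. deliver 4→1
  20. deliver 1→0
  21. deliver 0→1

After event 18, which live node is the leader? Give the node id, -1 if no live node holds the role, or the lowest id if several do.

after 1 — timeout(1): n1:cand/b6/[-]
after 2 — deliver 1→0: n0:foll/b6/[-]
after 3 — deliver 0→1: ·
after 4 — deliver 1→2: n2:foll/b6/[-]
after 5 — deliver 2→1: n1:lead/b6/[-]
after 6 — deliver 1→3: n3:foll/b6/[-]
after 7 — deliver 3→1: ·
after 8 — timeout(3): n3:cand/b13/[-]
after 9 — deliver 3→0: n0:foll/b13/[-]
after 10 — deliver 0→3: ·
after 11 — deliver 3→1: n1:foll/b13/[-]
after 12 — deliver 1→3: n3:lead/b13/[-]
after 13 — timeout(0): n0:cand/b15/[-]
after 14 — crash(4): n4:✗foll/b0/[-]
after 15 — deliver 1→0: ·
after 16 — crash(2): n2:✗foll/b6/[-]
after 17 — propose(1,'z'): ·
after 18 — deliver 1→4: ·

3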